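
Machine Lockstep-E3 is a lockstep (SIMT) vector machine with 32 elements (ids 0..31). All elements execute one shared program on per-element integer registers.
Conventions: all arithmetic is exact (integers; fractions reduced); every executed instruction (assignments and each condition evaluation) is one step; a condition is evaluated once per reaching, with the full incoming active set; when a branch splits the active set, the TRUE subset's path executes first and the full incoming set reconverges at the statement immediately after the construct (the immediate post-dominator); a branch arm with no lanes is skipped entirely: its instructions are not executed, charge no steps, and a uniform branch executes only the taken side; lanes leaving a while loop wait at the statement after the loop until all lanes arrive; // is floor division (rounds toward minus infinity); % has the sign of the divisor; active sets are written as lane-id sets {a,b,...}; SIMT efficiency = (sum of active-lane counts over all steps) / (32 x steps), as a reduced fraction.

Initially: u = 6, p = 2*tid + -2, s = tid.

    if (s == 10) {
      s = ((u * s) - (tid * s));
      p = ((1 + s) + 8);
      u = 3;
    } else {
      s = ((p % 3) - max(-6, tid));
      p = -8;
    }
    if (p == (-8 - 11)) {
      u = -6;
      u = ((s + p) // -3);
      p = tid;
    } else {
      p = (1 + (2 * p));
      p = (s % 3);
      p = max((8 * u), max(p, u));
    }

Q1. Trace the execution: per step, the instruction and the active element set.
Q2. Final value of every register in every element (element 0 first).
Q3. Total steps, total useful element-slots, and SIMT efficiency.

step 0: eval (s == 10)               {0,1,2,3,4,5,6,7,8,9,10,11,12,13,14,15,16,17,18,19,20,21,22,23,24,25,26,27,28,29,30,31}
step 1: s <- ((u * s) - (tid * s))   {10}
step 2: p <- ((1 + s) + 8)           {10}
step 3: u <- 3                       {10}
step 4: s <- ((p % 3) - max(-6, tid)) {0,1,2,3,4,5,6,7,8,9,11,12,13,14,15,16,17,18,19,20,21,22,23,24,25,26,27,28,29,30,31}
step 5: p <- -8                      {0,1,2,3,4,5,6,7,8,9,11,12,13,14,15,16,17,18,19,20,21,22,23,24,25,26,27,28,29,30,31}
step 6: eval (p == (-8 - 11))        {0,1,2,3,4,5,6,7,8,9,10,11,12,13,14,15,16,17,18,19,20,21,22,23,24,25,26,27,28,29,30,31}
step 7: p <- (1 + (2 * p))           {0,1,2,3,4,5,6,7,8,9,10,11,12,13,14,15,16,17,18,19,20,21,22,23,24,25,26,27,28,29,30,31}
step 8: p <- (s % 3)                 {0,1,2,3,4,5,6,7,8,9,10,11,12,13,14,15,16,17,18,19,20,21,22,23,24,25,26,27,28,29,30,31}
step 9: p <- max((8 * u), max(p, u)) {0,1,2,3,4,5,6,7,8,9,10,11,12,13,14,15,16,17,18,19,20,21,22,23,24,25,26,27,28,29,30,31}

Answer: 10 steps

u: 6,6,6,6,6,6,6,6,6,6,3,6,6,6,6,6,6,6,6,6,6,6,6,6,6,6,6,6,6,6,6,6
p: 48,48,48,48,48,48,48,48,48,48,24,48,48,48,48,48,48,48,48,48,48,48,48,48,48,48,48,48,48,48,48,48
s: 1,-1,0,-2,-4,-3,-5,-7,-6,-8,-40,-9,-11,-13,-12,-14,-16,-15,-17,-19,-18,-20,-22,-21,-23,-25,-24,-26,-28,-27,-29,-31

steps = 10; useful = 225; efficiency = 225/320 = 45/64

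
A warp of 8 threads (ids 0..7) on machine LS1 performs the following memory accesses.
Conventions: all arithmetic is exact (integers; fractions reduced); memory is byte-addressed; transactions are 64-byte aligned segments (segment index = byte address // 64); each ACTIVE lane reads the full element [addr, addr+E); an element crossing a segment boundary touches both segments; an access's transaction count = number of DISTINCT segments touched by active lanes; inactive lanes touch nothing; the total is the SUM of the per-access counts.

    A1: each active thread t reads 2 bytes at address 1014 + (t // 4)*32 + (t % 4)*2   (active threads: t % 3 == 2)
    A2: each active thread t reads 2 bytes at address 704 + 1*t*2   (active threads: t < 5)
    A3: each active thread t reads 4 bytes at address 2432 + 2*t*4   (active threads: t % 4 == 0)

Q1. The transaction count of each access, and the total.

A1: 2 transactions
A2: 1 transaction
A3: 1 transaction

Answer: 2,1,1; total 4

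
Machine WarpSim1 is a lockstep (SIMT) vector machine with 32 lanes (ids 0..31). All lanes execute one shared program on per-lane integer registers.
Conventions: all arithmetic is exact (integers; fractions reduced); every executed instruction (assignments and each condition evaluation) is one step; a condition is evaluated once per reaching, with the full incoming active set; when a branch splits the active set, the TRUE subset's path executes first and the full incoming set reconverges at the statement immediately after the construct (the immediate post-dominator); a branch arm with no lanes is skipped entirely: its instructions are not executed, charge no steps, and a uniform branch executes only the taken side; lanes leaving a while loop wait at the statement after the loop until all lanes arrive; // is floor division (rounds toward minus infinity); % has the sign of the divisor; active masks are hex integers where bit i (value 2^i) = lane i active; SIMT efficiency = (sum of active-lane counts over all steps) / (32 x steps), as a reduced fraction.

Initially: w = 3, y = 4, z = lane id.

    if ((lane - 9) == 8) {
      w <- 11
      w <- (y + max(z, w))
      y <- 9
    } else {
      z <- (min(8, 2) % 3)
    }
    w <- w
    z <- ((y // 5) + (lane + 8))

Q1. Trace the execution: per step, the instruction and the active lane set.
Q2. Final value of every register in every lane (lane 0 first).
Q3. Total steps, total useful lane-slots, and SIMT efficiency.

step 0: eval ((lane - 9) == 8)       0xffffffff
step 1: w <- 11                      0x00020000
step 2: w <- (y + max(z, w))         0x00020000
step 3: y <- 9                       0x00020000
step 4: z <- (min(8, 2) % 3)         0xfffdffff
step 5: w <- w                       0xffffffff
step 6: z <- ((y // 5) + (lane + 8)) 0xffffffff

Answer: 7 steps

w: 3,3,3,3,3,3,3,3,3,3,3,3,3,3,3,3,3,21,3,3,3,3,3,3,3,3,3,3,3,3,3,3
y: 4,4,4,4,4,4,4,4,4,4,4,4,4,4,4,4,4,9,4,4,4,4,4,4,4,4,4,4,4,4,4,4
z: 8,9,10,11,12,13,14,15,16,17,18,19,20,21,22,23,24,26,26,27,28,29,30,31,32,33,34,35,36,37,38,39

steps = 7; useful = 130; efficiency = 130/224 = 65/112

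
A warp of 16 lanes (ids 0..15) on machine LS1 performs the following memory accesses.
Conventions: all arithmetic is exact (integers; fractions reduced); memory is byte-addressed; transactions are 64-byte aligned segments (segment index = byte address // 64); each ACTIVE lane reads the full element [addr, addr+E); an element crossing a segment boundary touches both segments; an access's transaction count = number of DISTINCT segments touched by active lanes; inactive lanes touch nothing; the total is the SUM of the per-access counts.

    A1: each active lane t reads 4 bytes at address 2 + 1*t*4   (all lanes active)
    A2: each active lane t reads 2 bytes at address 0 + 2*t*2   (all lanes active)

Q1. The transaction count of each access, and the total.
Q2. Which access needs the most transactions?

A1: 2 transactions
A2: 1 transaction

Answer: 2,1; total 3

Answer: A1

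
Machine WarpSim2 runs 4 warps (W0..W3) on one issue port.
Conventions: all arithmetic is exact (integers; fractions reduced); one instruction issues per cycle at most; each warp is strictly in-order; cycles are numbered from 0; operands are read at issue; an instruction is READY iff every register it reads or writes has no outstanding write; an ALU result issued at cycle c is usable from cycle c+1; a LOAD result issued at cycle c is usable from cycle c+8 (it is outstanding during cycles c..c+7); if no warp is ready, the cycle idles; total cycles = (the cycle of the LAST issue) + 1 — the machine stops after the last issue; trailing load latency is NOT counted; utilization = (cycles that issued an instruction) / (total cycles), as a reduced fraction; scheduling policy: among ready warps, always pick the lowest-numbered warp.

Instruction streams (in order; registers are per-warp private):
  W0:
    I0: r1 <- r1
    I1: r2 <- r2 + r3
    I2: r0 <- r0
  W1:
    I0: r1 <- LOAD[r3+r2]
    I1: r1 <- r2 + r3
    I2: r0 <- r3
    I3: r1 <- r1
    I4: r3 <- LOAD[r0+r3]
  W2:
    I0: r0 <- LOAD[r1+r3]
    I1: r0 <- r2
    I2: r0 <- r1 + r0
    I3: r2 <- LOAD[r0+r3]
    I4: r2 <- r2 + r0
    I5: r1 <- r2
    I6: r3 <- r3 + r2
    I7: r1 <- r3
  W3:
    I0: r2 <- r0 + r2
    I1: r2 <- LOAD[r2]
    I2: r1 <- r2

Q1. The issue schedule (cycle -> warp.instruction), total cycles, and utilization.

cycle 0: W0.I0
cycle 1: W0.I1
cycle 2: W0.I2
cycle 3: W1.I0
cycle 4: W2.I0
cycle 5: W3.I0
cycle 6: W3.I1
cycle 7: idle
cycle 8: idle
cycle 9: idle
cycle 10: idle
cycle 11: W1.I1
cycle 12: W1.I2
cycle 13: W1.I3
cycle 14: W1.I4
cycle 15: W2.I1
cycle 16: W2.I2
cycle 17: W2.I3
cycle 18: W3.I2
cycle 19: idle
cycle 20: idle
cycle 21: idle
cycle 22: idle
cycle 23: idle
cycle 24: idle
cycle 25: W2.I4
cycle 26: W2.I5
cycle 27: W2.I6
cycle 28: W2.I7

Answer: 29 cycles, utilization 19/29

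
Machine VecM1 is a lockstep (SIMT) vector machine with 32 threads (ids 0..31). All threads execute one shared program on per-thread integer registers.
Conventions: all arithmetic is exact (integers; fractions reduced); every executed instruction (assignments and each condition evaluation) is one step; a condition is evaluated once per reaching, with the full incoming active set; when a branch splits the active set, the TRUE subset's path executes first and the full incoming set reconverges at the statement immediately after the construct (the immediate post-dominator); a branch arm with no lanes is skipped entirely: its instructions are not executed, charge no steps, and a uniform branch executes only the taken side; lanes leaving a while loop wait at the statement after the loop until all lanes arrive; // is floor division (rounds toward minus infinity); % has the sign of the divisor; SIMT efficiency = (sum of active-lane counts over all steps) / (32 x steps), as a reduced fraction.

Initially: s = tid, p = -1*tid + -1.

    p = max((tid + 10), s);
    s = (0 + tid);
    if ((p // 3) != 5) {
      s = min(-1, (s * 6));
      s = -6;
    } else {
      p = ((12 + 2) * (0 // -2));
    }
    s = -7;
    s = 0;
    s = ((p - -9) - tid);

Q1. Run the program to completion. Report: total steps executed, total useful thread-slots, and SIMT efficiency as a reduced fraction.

Answer: 9 steps, 253 useful, 253/288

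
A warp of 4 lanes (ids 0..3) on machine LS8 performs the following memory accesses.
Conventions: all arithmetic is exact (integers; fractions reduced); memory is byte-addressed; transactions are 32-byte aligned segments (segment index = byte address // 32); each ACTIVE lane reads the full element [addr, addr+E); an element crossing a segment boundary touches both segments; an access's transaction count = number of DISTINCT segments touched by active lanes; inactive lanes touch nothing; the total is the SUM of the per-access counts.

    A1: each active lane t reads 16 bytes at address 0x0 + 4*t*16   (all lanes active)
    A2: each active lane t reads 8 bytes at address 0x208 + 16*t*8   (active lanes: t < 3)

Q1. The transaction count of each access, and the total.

A1: 4 transactions
A2: 3 transactions

Answer: 4,3; total 7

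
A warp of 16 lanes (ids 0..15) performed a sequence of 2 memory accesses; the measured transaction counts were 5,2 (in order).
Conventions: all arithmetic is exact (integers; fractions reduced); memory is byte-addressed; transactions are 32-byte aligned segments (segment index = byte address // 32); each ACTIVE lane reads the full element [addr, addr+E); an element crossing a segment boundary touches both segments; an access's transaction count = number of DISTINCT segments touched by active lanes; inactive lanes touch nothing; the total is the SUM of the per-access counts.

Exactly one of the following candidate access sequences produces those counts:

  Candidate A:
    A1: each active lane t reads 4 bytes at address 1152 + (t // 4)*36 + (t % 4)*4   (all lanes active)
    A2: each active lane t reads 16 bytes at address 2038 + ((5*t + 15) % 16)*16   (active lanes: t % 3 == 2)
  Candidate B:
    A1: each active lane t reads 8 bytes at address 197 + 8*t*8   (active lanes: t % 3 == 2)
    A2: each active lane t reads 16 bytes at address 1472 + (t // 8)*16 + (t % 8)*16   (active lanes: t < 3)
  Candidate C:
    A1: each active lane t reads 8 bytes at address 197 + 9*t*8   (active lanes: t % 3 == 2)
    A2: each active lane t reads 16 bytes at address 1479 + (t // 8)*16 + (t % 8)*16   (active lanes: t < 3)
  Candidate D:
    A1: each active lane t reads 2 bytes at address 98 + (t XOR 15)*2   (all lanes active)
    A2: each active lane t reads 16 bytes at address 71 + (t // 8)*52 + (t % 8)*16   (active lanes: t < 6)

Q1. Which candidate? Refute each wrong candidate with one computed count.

A: A1 gives 4 transactions, not 5
C: A1 gives 6 transactions, not 5
D: A1 gives 2 transactions, not 5
B: all counts match (5,2)

Answer: B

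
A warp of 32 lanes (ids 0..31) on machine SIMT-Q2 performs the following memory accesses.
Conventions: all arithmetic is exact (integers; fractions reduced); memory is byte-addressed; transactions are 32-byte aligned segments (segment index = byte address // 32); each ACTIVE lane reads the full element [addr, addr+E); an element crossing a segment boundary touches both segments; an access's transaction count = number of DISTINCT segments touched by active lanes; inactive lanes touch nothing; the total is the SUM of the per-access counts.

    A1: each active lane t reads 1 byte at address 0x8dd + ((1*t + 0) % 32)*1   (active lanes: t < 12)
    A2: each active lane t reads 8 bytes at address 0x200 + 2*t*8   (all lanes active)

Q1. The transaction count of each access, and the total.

A1: 2 transactions
A2: 16 transactions

Answer: 2,16; total 18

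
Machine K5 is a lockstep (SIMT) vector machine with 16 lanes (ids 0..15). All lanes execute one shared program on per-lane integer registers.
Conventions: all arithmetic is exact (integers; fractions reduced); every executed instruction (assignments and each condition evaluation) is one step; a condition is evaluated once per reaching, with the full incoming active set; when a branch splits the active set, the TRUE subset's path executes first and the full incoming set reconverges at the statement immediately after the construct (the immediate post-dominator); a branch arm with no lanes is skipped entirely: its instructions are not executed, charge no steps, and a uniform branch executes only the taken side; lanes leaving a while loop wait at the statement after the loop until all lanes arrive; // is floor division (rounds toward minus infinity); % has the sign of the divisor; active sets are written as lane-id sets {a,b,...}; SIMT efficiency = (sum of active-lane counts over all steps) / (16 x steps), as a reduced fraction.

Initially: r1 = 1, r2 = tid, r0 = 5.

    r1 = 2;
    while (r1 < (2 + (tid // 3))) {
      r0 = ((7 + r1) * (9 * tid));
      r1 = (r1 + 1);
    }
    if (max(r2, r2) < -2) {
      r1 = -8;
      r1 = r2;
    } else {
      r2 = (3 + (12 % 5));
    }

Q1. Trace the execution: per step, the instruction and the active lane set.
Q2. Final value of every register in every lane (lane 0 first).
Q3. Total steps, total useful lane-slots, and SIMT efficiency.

step 0: r1 <- 2                      {0,1,2,3,4,5,6,7,8,9,10,11,12,13,14,15}
step 1: eval (r1 < (2 + (tid // 3))) {0,1,2,3,4,5,6,7,8,9,10,11,12,13,14,15}
step 2: r0 <- ((7 + r1) * (9 * tid)) {3,4,5,6,7,8,9,10,11,12,13,14,15}
step 3: r1 <- (r1 + 1)               {3,4,5,6,7,8,9,10,11,12,13,14,15}
step 4: eval (r1 < (2 + (tid // 3))) {3,4,5,6,7,8,9,10,11,12,13,14,15}
step 5: r0 <- ((7 + r1) * (9 * tid)) {6,7,8,9,10,11,12,13,14,15}
step 6: r1 <- (r1 + 1)               {6,7,8,9,10,11,12,13,14,15}
step 7: eval (r1 < (2 + (tid // 3))) {6,7,8,9,10,11,12,13,14,15}
step 8: r0 <- ((7 + r1) * (9 * tid)) {9,10,11,12,13,14,15}
step 9: r1 <- (r1 + 1)               {9,10,11,12,13,14,15}
step 10: eval (r1 < (2 + (tid // 3))) {9,10,11,12,13,14,15}
step 11: r0 <- ((7 + r1) * (9 * tid)) {12,13,14,15}
step 12: r1 <- (r1 + 1)               {12,13,14,15}
step 13: eval (r1 < (2 + (tid // 3))) {12,13,14,15}
step 14: r0 <- ((7 + r1) * (9 * tid)) {15}
step 15: r1 <- (r1 + 1)               {15}
step 16: eval (r1 < (2 + (tid // 3))) {15}
step 17: eval (max(r2, r2) < -2)      {0,1,2,3,4,5,6,7,8,9,10,11,12,13,14,15}
step 18: r2 <- (3 + (12 % 5))         {0,1,2,3,4,5,6,7,8,9,10,11,12,13,14,15}

Answer: 19 steps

r1: 2,2,2,3,3,3,4,4,4,5,5,5,6,6,6,7
r2: 5,5,5,5,5,5,5,5,5,5,5,5,5,5,5,5
r0: 5,5,5,243,324,405,540,630,720,891,990,1089,1296,1404,1512,1755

steps = 19; useful = 169; efficiency = 169/304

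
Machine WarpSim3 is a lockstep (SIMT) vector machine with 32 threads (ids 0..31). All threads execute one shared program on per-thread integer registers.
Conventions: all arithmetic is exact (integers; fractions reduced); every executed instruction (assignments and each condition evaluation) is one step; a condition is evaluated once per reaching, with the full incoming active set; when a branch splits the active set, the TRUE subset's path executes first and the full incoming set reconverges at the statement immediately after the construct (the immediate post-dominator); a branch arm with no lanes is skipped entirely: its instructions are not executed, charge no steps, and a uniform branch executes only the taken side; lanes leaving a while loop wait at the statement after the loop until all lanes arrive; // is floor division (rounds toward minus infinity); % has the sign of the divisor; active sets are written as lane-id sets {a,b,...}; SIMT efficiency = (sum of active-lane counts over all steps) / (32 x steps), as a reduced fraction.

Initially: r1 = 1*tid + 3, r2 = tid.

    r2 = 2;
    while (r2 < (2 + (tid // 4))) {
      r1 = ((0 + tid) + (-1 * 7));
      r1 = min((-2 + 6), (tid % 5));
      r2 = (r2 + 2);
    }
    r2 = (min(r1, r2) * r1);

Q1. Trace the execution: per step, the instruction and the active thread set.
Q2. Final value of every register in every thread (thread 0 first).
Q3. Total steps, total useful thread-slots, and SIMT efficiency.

step 0: r2 <- 2                      {0,1,2,3,4,5,6,7,8,9,10,11,12,13,14,15,16,17,18,19,20,21,22,23,24,25,26,27,28,29,30,31}
step 1: eval (r2 < (2 + (tid // 4))) {0,1,2,3,4,5,6,7,8,9,10,11,12,13,14,15,16,17,18,19,20,21,22,23,24,25,26,27,28,29,30,31}
step 2: r1 <- ((0 + tid) + (-1 * 7)) {4,5,6,7,8,9,10,11,12,13,14,15,16,17,18,19,20,21,22,23,24,25,26,27,28,29,30,31}
step 3: r1 <- min((-2 + 6), (tid % 5)) {4,5,6,7,8,9,10,11,12,13,14,15,16,17,18,19,20,21,22,23,24,25,26,27,28,29,30,31}
step 4: r2 <- (r2 + 2)               {4,5,6,7,8,9,10,11,12,13,14,15,16,17,18,19,20,21,22,23,24,25,26,27,28,29,30,31}
step 5: eval (r2 < (2 + (tid // 4))) {4,5,6,7,8,9,10,11,12,13,14,15,16,17,18,19,20,21,22,23,24,25,26,27,28,29,30,31}
step 6: r1 <- ((0 + tid) + (-1 * 7)) {12,13,14,15,16,17,18,19,20,21,22,23,24,25,26,27,28,29,30,31}
step 7: r1 <- min((-2 + 6), (tid % 5)) {12,13,14,15,16,17,18,19,20,21,22,23,24,25,26,27,28,29,30,31}
step 8: r2 <- (r2 + 2)               {12,13,14,15,16,17,18,19,20,21,22,23,24,25,26,27,28,29,30,31}
step 9: eval (r2 < (2 + (tid // 4))) {12,13,14,15,16,17,18,19,20,21,22,23,24,25,26,27,28,29,30,31}
step 10: r1 <- ((0 + tid) + (-1 * 7)) {20,21,22,23,24,25,26,27,28,29,30,31}
step 11: r1 <- min((-2 + 6), (tid % 5)) {20,21,22,23,24,25,26,27,28,29,30,31}
step 12: r2 <- (r2 + 2)               {20,21,22,23,24,25,26,27,28,29,30,31}
step 13: eval (r2 < (2 + (tid // 4))) {20,21,22,23,24,25,26,27,28,29,30,31}
step 14: r1 <- ((0 + tid) + (-1 * 7)) {28,29,30,31}
step 15: r1 <- min((-2 + 6), (tid % 5)) {28,29,30,31}
step 16: r2 <- (r2 + 2)               {28,29,30,31}
step 17: eval (r2 < (2 + (tid // 4))) {28,29,30,31}
step 18: r2 <- (min(r1, r2) * r1)     {0,1,2,3,4,5,6,7,8,9,10,11,12,13,14,15,16,17,18,19,20,21,22,23,24,25,26,27,28,29,30,31}

Answer: 19 steps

r1: 3,4,5,6,4,0,1,2,3,4,0,1,2,3,4,0,1,2,3,4,0,1,2,3,4,0,1,2,3,4,0,1
r2: 6,8,10,12,16,0,1,4,9,16,0,1,4,9,16,0,1,4,9,16,0,1,4,9,16,0,1,4,9,16,0,1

steps = 19; useful = 352; efficiency = 352/608 = 11/19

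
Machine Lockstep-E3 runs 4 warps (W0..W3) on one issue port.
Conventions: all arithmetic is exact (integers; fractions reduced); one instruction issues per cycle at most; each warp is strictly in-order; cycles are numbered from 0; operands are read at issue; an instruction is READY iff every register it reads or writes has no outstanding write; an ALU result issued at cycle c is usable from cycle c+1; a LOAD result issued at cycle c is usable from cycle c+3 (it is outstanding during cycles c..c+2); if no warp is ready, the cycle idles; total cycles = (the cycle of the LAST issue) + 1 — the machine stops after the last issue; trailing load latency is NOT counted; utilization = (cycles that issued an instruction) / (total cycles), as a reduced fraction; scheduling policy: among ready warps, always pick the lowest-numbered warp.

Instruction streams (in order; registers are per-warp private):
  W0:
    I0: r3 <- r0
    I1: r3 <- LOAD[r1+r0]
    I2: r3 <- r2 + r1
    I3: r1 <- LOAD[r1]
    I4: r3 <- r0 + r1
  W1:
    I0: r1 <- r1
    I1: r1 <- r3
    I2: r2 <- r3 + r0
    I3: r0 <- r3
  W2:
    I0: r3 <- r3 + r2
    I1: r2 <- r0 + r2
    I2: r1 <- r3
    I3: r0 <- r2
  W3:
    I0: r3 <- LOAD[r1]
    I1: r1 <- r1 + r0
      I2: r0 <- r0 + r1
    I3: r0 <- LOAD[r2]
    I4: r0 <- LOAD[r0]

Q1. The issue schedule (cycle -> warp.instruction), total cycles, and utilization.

cycle 0: W0.I0
cycle 1: W0.I1
cycle 2: W1.I0
cycle 3: W1.I1
cycle 4: W0.I2
cycle 5: W0.I3
cycle 6: W1.I2
cycle 7: W1.I3
cycle 8: W0.I4
cycle 9: W2.I0
cycle 10: W2.I1
cycle 11: W2.I2
cycle 12: W2.I3
cycle 13: W3.I0
cycle 14: W3.I1
cycle 15: W3.I2
cycle 16: W3.I3
cycle 17: idle
cycle 18: idle
cycle 19: W3.I4

Answer: 20 cycles, utilization 9/10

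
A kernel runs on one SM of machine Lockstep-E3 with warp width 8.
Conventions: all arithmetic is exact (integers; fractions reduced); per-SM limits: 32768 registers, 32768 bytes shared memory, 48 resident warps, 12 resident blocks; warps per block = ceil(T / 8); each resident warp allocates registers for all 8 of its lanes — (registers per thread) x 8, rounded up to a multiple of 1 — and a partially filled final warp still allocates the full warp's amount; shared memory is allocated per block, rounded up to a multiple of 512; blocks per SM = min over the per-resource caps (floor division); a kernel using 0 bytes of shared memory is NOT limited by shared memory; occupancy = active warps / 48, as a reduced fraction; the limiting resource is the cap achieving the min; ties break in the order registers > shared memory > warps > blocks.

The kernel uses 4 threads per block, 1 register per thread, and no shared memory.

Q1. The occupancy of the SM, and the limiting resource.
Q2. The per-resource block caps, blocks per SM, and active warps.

Answer: occupancy 1/4, limited by blocks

registers: 4096 blocks
shared memory: no limit (kernel uses none)
warps: 48 blocks
blocks: 12 blocks

Answer: 12 blocks, 12 active warps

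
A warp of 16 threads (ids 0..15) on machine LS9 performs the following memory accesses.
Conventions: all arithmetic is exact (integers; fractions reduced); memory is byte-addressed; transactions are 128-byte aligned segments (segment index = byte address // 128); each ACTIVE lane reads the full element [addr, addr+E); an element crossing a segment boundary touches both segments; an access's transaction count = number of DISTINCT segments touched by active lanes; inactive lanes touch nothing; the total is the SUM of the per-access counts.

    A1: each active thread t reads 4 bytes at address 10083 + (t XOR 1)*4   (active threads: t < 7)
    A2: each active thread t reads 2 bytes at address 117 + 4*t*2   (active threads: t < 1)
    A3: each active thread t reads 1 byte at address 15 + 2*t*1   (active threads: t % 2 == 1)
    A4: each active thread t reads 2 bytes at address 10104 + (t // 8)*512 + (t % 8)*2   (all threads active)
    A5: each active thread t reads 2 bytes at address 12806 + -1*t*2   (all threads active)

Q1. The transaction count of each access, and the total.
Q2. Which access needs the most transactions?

A1: 2 transactions
A2: 1 transaction
A3: 1 transaction
A4: 4 transactions
A5: 2 transactions

Answer: 2,1,1,4,2; total 10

Answer: A4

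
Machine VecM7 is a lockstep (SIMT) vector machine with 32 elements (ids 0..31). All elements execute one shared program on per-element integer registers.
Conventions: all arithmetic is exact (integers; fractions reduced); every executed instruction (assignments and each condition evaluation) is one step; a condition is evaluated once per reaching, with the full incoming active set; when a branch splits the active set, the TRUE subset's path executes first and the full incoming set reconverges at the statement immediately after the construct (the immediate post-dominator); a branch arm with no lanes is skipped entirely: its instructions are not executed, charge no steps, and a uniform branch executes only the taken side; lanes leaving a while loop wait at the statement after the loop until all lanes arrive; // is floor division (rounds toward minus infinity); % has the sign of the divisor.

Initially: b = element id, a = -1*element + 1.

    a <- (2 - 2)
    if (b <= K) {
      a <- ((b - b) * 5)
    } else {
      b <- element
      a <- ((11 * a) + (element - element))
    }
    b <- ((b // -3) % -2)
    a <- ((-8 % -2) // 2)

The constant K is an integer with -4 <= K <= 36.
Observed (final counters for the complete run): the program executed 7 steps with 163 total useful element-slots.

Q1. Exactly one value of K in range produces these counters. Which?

Answer: K = 28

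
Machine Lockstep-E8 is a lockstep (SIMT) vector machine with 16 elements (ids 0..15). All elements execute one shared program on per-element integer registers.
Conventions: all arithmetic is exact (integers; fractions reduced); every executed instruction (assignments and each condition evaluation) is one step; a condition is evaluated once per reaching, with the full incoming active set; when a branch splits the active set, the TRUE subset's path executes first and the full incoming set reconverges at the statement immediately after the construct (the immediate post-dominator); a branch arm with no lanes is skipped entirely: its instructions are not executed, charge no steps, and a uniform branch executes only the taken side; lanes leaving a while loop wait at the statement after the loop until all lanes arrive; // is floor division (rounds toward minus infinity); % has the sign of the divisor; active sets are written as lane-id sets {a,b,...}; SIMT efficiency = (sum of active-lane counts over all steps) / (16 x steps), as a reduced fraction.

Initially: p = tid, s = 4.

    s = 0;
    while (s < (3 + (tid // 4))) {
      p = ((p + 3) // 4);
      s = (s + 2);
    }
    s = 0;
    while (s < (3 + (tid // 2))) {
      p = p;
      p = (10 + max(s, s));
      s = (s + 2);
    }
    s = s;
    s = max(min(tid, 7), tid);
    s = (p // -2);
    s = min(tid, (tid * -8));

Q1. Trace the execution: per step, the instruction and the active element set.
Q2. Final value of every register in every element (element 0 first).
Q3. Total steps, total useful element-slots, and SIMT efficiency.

step 0: s <- 0                       {0,1,2,3,4,5,6,7,8,9,10,11,12,13,14,15}
step 1: eval (s < (3 + (tid // 4)))  {0,1,2,3,4,5,6,7,8,9,10,11,12,13,14,15}
step 2: p <- ((p + 3) // 4)          {0,1,2,3,4,5,6,7,8,9,10,11,12,13,14,15}
step 3: s <- (s + 2)                 {0,1,2,3,4,5,6,7,8,9,10,11,12,13,14,15}
step 4: eval (s < (3 + (tid // 4)))  {0,1,2,3,4,5,6,7,8,9,10,11,12,13,14,15}
step 5: p <- ((p + 3) // 4)          {0,1,2,3,4,5,6,7,8,9,10,11,12,13,14,15}
step 6: s <- (s + 2)                 {0,1,2,3,4,5,6,7,8,9,10,11,12,13,14,15}
step 7: eval (s < (3 + (tid // 4)))  {0,1,2,3,4,5,6,7,8,9,10,11,12,13,14,15}
step 8: p <- ((p + 3) // 4)          {8,9,10,11,12,13,14,15}
step 9: s <- (s + 2)                 {8,9,10,11,12,13,14,15}
step 10: eval (s < (3 + (tid // 4)))  {8,9,10,11,12,13,14,15}
step 11: s <- 0                       {0,1,2,3,4,5,6,7,8,9,10,11,12,13,14,15}
step 12: eval (s < (3 + (tid // 2)))  {0,1,2,3,4,5,6,7,8,9,10,11,12,13,14,15}
step 13: p <- p                       {0,1,2,3,4,5,6,7,8,9,10,11,12,13,14,15}
step 14: p <- (10 + max(s, s))        {0,1,2,3,4,5,6,7,8,9,10,11,12,13,14,15}
step 15: s <- (s + 2)                 {0,1,2,3,4,5,6,7,8,9,10,11,12,13,14,15}
step 16: eval (s < (3 + (tid // 2)))  {0,1,2,3,4,5,6,7,8,9,10,11,12,13,14,15}
step 17: p <- p                       {0,1,2,3,4,5,6,7,8,9,10,11,12,13,14,15}
step 18: p <- (10 + max(s, s))        {0,1,2,3,4,5,6,7,8,9,10,11,12,13,14,15}
step 19: s <- (s + 2)                 {0,1,2,3,4,5,6,7,8,9,10,11,12,13,14,15}
step 20: eval (s < (3 + (tid // 2)))  {0,1,2,3,4,5,6,7,8,9,10,11,12,13,14,15}
step 21: p <- p                       {4,5,6,7,8,9,10,11,12,13,14,15}
step 22: p <- (10 + max(s, s))        {4,5,6,7,8,9,10,11,12,13,14,15}
step 23: s <- (s + 2)                 {4,5,6,7,8,9,10,11,12,13,14,15}
step 24: eval (s < (3 + (tid // 2)))  {4,5,6,7,8,9,10,11,12,13,14,15}
step 25: p <- p                       {8,9,10,11,12,13,14,15}
step 26: p <- (10 + max(s, s))        {8,9,10,11,12,13,14,15}
step 27: s <- (s + 2)                 {8,9,10,11,12,13,14,15}
step 28: eval (s < (3 + (tid // 2)))  {8,9,10,11,12,13,14,15}
step 29: p <- p                       {12,13,14,15}
step 30: p <- (10 + max(s, s))        {12,13,14,15}
step 31: s <- (s + 2)                 {12,13,14,15}
step 32: eval (s < (3 + (tid // 2)))  {12,13,14,15}
step 33: s <- s                       {0,1,2,3,4,5,6,7,8,9,10,11,12,13,14,15}
step 34: s <- max(min(tid, 7), tid)   {0,1,2,3,4,5,6,7,8,9,10,11,12,13,14,15}
step 35: s <- (p // -2)               {0,1,2,3,4,5,6,7,8,9,10,11,12,13,14,15}
step 36: s <- min(tid, (tid * -8))    {0,1,2,3,4,5,6,7,8,9,10,11,12,13,14,15}

Answer: 37 steps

p: 12,12,12,12,14,14,14,14,16,16,16,16,18,18,18,18
s: 0,-8,-16,-24,-32,-40,-48,-56,-64,-72,-80,-88,-96,-104,-112,-120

steps = 37; useful = 472; efficiency = 472/592 = 59/74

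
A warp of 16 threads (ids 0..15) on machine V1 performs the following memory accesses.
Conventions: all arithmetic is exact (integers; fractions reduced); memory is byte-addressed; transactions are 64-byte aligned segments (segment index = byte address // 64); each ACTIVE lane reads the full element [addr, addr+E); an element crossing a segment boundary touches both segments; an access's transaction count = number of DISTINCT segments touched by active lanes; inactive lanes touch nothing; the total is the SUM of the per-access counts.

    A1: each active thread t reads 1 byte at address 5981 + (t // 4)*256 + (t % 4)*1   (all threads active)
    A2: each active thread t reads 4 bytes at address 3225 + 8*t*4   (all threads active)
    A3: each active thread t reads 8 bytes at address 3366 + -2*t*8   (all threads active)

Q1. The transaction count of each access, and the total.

A1: 4 transactions
A2: 8 transactions
A3: 5 transactions

Answer: 4,8,5; total 17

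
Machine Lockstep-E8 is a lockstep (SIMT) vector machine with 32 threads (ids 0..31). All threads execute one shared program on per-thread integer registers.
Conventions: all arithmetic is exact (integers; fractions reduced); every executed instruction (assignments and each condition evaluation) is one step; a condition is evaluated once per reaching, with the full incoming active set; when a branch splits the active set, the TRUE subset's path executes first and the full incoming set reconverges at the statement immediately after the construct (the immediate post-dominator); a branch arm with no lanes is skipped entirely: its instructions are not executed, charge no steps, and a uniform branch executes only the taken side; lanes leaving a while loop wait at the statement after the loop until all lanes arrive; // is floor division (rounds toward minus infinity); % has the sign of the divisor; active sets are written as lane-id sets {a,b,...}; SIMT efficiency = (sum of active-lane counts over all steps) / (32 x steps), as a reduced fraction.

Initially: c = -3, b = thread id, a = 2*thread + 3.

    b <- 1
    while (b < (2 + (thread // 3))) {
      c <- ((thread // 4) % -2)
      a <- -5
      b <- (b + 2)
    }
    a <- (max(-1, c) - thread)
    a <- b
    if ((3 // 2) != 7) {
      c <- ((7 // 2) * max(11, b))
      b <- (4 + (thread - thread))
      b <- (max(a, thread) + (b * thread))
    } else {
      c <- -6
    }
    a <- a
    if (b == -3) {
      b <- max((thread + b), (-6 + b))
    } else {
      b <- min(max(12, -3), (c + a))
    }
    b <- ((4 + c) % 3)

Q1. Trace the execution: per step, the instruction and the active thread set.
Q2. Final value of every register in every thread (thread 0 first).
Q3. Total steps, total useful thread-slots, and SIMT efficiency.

step 0: b <- 1                       {0,1,2,3,4,5,6,7,8,9,10,11,12,13,14,15,16,17,18,19,20,21,22,23,24,25,26,27,28,29,30,31}
step 1: eval (b < (2 + (thread // 3))) {0,1,2,3,4,5,6,7,8,9,10,11,12,13,14,15,16,17,18,19,20,21,22,23,24,25,26,27,28,29,30,31}
step 2: c <- ((thread // 4) % -2)    {0,1,2,3,4,5,6,7,8,9,10,11,12,13,14,15,16,17,18,19,20,21,22,23,24,25,26,27,28,29,30,31}
step 3: a <- -5                      {0,1,2,3,4,5,6,7,8,9,10,11,12,13,14,15,16,17,18,19,20,21,22,23,24,25,26,27,28,29,30,31}
step 4: b <- (b + 2)                 {0,1,2,3,4,5,6,7,8,9,10,11,12,13,14,15,16,17,18,19,20,21,22,23,24,25,26,27,28,29,30,31}
step 5: eval (b < (2 + (thread // 3))) {0,1,2,3,4,5,6,7,8,9,10,11,12,13,14,15,16,17,18,19,20,21,22,23,24,25,26,27,28,29,30,31}
step 6: c <- ((thread // 4) % -2)    {6,7,8,9,10,11,12,13,14,15,16,17,18,19,20,21,22,23,24,25,26,27,28,29,30,31}
step 7: a <- -5                      {6,7,8,9,10,11,12,13,14,15,16,17,18,19,20,21,22,23,24,25,26,27,28,29,30,31}
step 8: b <- (b + 2)                 {6,7,8,9,10,11,12,13,14,15,16,17,18,19,20,21,22,23,24,25,26,27,28,29,30,31}
step 9: eval (b < (2 + (thread // 3))) {6,7,8,9,10,11,12,13,14,15,16,17,18,19,20,21,22,23,24,25,26,27,28,29,30,31}
step 10: c <- ((thread // 4) % -2)    {12,13,14,15,16,17,18,19,20,21,22,23,24,25,26,27,28,29,30,31}
step 11: a <- -5                      {12,13,14,15,16,17,18,19,20,21,22,23,24,25,26,27,28,29,30,31}
step 12: b <- (b + 2)                 {12,13,14,15,16,17,18,19,20,21,22,23,24,25,26,27,28,29,30,31}
step 13: eval (b < (2 + (thread // 3))) {12,13,14,15,16,17,18,19,20,21,22,23,24,25,26,27,28,29,30,31}
step 14: c <- ((thread // 4) % -2)    {18,19,20,21,22,23,24,25,26,27,28,29,30,31}
step 15: a <- -5                      {18,19,20,21,22,23,24,25,26,27,28,29,30,31}
step 16: b <- (b + 2)                 {18,19,20,21,22,23,24,25,26,27,28,29,30,31}
step 17: eval (b < (2 + (thread // 3))) {18,19,20,21,22,23,24,25,26,27,28,29,30,31}
step 18: c <- ((thread // 4) % -2)    {24,25,26,27,28,29,30,31}
step 19: a <- -5                      {24,25,26,27,28,29,30,31}
step 20: b <- (b + 2)                 {24,25,26,27,28,29,30,31}
step 21: eval (b < (2 + (thread // 3))) {24,25,26,27,28,29,30,31}
step 22: c <- ((thread // 4) % -2)    {30,31}
step 23: a <- -5                      {30,31}
step 24: b <- (b + 2)                 {30,31}
step 25: eval (b < (2 + (thread // 3))) {30,31}
step 26: a <- (max(-1, c) - thread)   {0,1,2,3,4,5,6,7,8,9,10,11,12,13,14,15,16,17,18,19,20,21,22,23,24,25,26,27,28,29,30,31}
step 27: a <- b                       {0,1,2,3,4,5,6,7,8,9,10,11,12,13,14,15,16,17,18,19,20,21,22,23,24,25,26,27,28,29,30,31}
step 28: eval ((3 // 2) != 7)         {0,1,2,3,4,5,6,7,8,9,10,11,12,13,14,15,16,17,18,19,20,21,22,23,24,25,26,27,28,29,30,31}
step 29: c <- ((7 // 2) * max(11, b)) {0,1,2,3,4,5,6,7,8,9,10,11,12,13,14,15,16,17,18,19,20,21,22,23,24,25,26,27,28,29,30,31}
step 30: b <- (4 + (thread - thread)) {0,1,2,3,4,5,6,7,8,9,10,11,12,13,14,15,16,17,18,19,20,21,22,23,24,25,26,27,28,29,30,31}
step 31: b <- (max(a, thread) + (b * thread)) {0,1,2,3,4,5,6,7,8,9,10,11,12,13,14,15,16,17,18,19,20,21,22,23,24,25,26,27,28,29,30,31}
step 32: a <- a                       {0,1,2,3,4,5,6,7,8,9,10,11,12,13,14,15,16,17,18,19,20,21,22,23,24,25,26,27,28,29,30,31}
step 33: eval (b == -3)               {0,1,2,3,4,5,6,7,8,9,10,11,12,13,14,15,16,17,18,19,20,21,22,23,24,25,26,27,28,29,30,31}
step 34: b <- min(max(12, -3), (c + a)) {0,1,2,3,4,5,6,7,8,9,10,11,12,13,14,15,16,17,18,19,20,21,22,23,24,25,26,27,28,29,30,31}
step 35: b <- ((4 + c) % 3)           {0,1,2,3,4,5,6,7,8,9,10,11,12,13,14,15,16,17,18,19,20,21,22,23,24,25,26,27,28,29,30,31}

Answer: 36 steps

c: 33,33,33,33,33,33,33,33,33,33,33,33,33,33,33,33,33,33,33,33,33,33,33,33,33,33,33,33,33,33,39,39
b: 1,1,1,1,1,1,1,1,1,1,1,1,1,1,1,1,1,1,1,1,1,1,1,1,1,1,1,1,1,1,1,1
a: 3,3,3,3,3,3,5,5,5,5,5,5,7,7,7,7,7,7,9,9,9,9,9,9,11,11,11,11,11,11,13,13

steps = 36; useful = 792; efficiency = 792/1152 = 11/16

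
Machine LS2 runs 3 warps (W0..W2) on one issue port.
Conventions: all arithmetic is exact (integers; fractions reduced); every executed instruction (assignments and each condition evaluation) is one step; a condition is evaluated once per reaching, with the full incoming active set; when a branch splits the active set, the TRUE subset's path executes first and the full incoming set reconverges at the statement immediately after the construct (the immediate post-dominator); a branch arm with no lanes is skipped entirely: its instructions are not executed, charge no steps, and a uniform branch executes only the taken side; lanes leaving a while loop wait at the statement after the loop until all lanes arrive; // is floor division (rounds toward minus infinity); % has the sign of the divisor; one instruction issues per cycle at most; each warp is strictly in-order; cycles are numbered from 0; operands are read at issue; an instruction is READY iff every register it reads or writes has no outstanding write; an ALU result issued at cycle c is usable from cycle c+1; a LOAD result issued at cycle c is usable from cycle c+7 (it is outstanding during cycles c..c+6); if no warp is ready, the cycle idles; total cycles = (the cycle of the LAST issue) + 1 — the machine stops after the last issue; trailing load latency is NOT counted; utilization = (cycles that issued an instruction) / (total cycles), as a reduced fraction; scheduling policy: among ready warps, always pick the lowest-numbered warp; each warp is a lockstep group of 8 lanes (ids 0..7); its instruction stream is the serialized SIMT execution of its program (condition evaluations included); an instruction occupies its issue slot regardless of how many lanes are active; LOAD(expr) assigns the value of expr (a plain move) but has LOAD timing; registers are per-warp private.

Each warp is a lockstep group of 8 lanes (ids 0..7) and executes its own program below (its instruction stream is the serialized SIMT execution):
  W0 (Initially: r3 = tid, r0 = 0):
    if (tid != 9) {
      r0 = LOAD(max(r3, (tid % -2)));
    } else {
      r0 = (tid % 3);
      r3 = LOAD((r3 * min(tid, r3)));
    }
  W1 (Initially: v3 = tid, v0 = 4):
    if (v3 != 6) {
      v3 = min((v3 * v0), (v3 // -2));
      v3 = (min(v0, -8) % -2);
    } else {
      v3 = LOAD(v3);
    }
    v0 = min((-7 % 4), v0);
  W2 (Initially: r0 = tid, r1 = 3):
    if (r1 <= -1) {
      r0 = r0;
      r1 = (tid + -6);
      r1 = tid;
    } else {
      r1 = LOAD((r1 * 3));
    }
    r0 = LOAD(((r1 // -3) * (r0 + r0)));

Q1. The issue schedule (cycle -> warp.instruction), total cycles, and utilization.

cycle 0: W0.I0
cycle 1: W0.I1
cycle 2: W1.I0
cycle 3: W1.I1
cycle 4: W1.I2
cycle 5: W1.I3
cycle 6: W1.I4
cycle 7: W2.I0
cycle 8: W2.I1
cycle 9: idle
cycle 10: idle
cycle 11: idle
cycle 12: idle
cycle 13: idle
cycle 14: idle
cycle 15: W2.I2

Answer: 16 cycles, utilization 5/8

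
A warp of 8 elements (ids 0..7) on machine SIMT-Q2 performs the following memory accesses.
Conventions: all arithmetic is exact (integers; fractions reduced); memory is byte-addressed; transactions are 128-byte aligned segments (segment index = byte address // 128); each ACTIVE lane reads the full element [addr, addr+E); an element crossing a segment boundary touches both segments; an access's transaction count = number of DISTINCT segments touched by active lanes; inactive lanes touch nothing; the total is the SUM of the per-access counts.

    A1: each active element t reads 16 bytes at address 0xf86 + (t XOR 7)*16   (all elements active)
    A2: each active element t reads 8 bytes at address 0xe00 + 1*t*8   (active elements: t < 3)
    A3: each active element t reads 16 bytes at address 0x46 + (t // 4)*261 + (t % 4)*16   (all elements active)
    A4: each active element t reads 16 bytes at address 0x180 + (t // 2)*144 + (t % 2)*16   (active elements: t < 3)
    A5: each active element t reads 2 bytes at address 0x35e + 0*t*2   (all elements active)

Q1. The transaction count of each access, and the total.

A1: 2 transactions
A2: 1 transaction
A3: 4 transactions
A4: 2 transactions
A5: 1 transaction

Answer: 2,1,4,2,1; total 10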